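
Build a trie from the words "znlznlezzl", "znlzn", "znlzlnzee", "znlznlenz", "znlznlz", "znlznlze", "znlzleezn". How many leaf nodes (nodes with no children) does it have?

5

A leaf is a node with no children — equivalently, the end of a word that is not a proper prefix of any other stored word.
Those words: "znlzleezn", "znlzlnzee", "znlznlenz", "znlznlezzl", "znlznlze"
Leaf count: 5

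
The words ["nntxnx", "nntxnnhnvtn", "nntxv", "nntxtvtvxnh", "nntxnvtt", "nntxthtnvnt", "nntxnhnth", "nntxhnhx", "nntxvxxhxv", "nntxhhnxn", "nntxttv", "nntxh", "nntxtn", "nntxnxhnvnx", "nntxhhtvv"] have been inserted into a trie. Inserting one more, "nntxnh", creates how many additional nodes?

0

Every character of "nntxnh" already lies on an existing path (it is a prefix of some stored word).
No new nodes are needed: 0.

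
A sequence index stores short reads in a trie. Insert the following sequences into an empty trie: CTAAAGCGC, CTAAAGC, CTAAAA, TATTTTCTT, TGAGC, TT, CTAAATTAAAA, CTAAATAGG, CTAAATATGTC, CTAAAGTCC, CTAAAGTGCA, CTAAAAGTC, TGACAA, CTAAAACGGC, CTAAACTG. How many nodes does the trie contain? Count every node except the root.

Trace insertions, counting only characters that open a new branch:
  "CTAAAGCGC" → 9 new (C, T, A, A, A, G, C, G, C)
  "CTAAAGC" → prefix "CTAAAGC" already present; 0 new (none)
  "CTAAAA" → prefix "CTAAA" already present; 1 new (A)
  "TATTTTCTT" → 9 new (T, A, T, T, T, T, C, T, T)
  "TGAGC" → prefix "T" already present; 4 new (G, A, G, C)
  "TT" → prefix "T" already present; 1 new (T)
  "CTAAATTAAAA" → prefix "CTAAA" already present; 6 new (T, T, A, A, A, A)
  "CTAAATAGG" → prefix "CTAAAT" already present; 3 new (A, G, G)
  "CTAAATATGTC" → prefix "CTAAATA" already present; 4 new (T, G, T, C)
  "CTAAAGTCC" → prefix "CTAAAG" already present; 3 new (T, C, C)
  "CTAAAGTGCA" → prefix "CTAAAGT" already present; 3 new (G, C, A)
  "CTAAAAGTC" → prefix "CTAAAA" already present; 3 new (G, T, C)
  "TGACAA" → prefix "TGA" already present; 3 new (C, A, A)
  "CTAAAACGGC" → prefix "CTAAAA" already present; 4 new (C, G, G, C)
  "CTAAACTG" → prefix "CTAAA" already present; 3 new (C, T, G)
Total nodes = 9 + 0 + 1 + 9 + 4 + 1 + 6 + 3 + 4 + 3 + 3 + 3 + 3 + 4 + 3 = 56

56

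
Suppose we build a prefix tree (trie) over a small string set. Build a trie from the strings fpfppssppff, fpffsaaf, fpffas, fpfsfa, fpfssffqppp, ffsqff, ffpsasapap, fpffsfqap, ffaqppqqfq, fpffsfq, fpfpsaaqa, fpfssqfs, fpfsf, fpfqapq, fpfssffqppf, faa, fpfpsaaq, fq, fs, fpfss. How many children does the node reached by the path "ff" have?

Follow the path "ff" to its node, then look at its outgoing edges.
Characters that immediately follow "ff" among the stored strings: {a, p, s}.
That node has 3 child edges.

3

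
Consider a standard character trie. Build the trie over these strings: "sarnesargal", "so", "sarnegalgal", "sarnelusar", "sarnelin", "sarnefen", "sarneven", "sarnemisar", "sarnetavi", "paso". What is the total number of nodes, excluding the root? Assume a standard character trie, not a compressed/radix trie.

44

Trace insertions, counting only characters that open a new branch:
  "sarnesargal" → 11 new (s, a, r, n, e, s, a, r, g, a, l)
  "so" → prefix "s" already present; 1 new (o)
  "sarnegalgal" → prefix "sarne" already present; 6 new (g, a, l, g, a, l)
  "sarnelusar" → prefix "sarne" already present; 5 new (l, u, s, a, r)
  "sarnelin" → prefix "sarnel" already present; 2 new (i, n)
  "sarnefen" → prefix "sarne" already present; 3 new (f, e, n)
  "sarneven" → prefix "sarne" already present; 3 new (v, e, n)
  "sarnemisar" → prefix "sarne" already present; 5 new (m, i, s, a, r)
  "sarnetavi" → prefix "sarne" already present; 4 new (t, a, v, i)
  "paso" → 4 new (p, a, s, o)
Total nodes = 11 + 1 + 6 + 5 + 2 + 3 + 3 + 5 + 4 + 4 = 44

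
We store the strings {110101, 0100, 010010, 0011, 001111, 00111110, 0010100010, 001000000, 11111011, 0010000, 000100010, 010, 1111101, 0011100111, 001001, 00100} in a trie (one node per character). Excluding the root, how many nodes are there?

50

For each word, the new-node count is its length minus the longest prefix already in the trie:
  "110101" → 6 new (1, 1, 0, 1, 0, 1)
  "0100" → 4 new (0, 1, 0, 0)
  "010010" → prefix "0100" already present; 2 new (1, 0)
  "0011" → prefix "0" already present; 3 new (0, 1, 1)
  "001111" → prefix "0011" already present; 2 new (1, 1)
  "00111110" → prefix "001111" already present; 2 new (1, 0)
  "0010100010" → prefix "001" already present; 7 new (0, 1, 0, 0, 0, 1, 0)
  "001000000" → prefix "0010" already present; 5 new (0, 0, 0, 0, 0)
  "11111011" → prefix "11" already present; 6 new (1, 1, 1, 0, 1, 1)
  "0010000" → prefix "0010000" already present; 0 new (none)
  "000100010" → prefix "00" already present; 7 new (0, 1, 0, 0, 0, 1, 0)
  "010" → prefix "010" already present; 0 new (none)
  "1111101" → prefix "1111101" already present; 0 new (none)
  "0011100111" → prefix "00111" already present; 5 new (0, 0, 1, 1, 1)
  "001001" → prefix "00100" already present; 1 new (1)
  "00100" → prefix "00100" already present; 0 new (none)
Total nodes = 6 + 4 + 2 + 3 + 2 + 2 + 7 + 5 + 6 + 0 + 7 + 0 + 0 + 5 + 1 + 0 = 50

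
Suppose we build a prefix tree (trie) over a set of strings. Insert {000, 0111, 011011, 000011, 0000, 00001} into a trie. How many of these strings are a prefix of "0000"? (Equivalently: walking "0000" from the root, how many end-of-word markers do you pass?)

2

Walk "0000" from the root; an end-of-word marker is hit whenever a stored word is a prefix of "0000".
Prefixes of the query that are stored words: "000", "0000"
Count: 2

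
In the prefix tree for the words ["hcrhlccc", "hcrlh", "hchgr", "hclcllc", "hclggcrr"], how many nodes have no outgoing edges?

5

Leaves are exactly the stored words that no other stored word extends.
Those words: "hchgr", "hclcllc", "hclggcrr", "hcrhlccc", "hcrlh"
Leaf count: 5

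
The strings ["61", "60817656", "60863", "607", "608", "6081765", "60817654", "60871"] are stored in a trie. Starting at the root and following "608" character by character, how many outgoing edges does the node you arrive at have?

3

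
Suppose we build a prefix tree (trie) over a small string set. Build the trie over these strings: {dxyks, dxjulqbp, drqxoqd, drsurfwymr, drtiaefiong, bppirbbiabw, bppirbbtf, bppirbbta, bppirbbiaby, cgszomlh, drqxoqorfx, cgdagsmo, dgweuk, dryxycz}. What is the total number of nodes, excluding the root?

77

Insert word by word; a character creates a node only if that edge doesn't already exist:
  "dxyks" → 5 new (d, x, y, k, s)
  "dxjulqbp" → prefix "dx" already present; 6 new (j, u, l, q, b, p)
  "drqxoqd" → prefix "d" already present; 6 new (r, q, x, o, q, d)
  "drsurfwymr" → prefix "dr" already present; 8 new (s, u, r, f, w, y, m, r)
  "drtiaefiong" → prefix "dr" already present; 9 new (t, i, a, e, f, i, o, n, g)
  "bppirbbiabw" → 11 new (b, p, p, i, r, b, b, i, a, b, w)
  "bppirbbtf" → prefix "bppirbb" already present; 2 new (t, f)
  "bppirbbta" → prefix "bppirbbt" already present; 1 new (a)
  "bppirbbiaby" → prefix "bppirbbiab" already present; 1 new (y)
  "cgszomlh" → 8 new (c, g, s, z, o, m, l, h)
  "drqxoqorfx" → prefix "drqxoq" already present; 4 new (o, r, f, x)
  "cgdagsmo" → prefix "cg" already present; 6 new (d, a, g, s, m, o)
  "dgweuk" → prefix "d" already present; 5 new (g, w, e, u, k)
  "dryxycz" → prefix "dr" already present; 5 new (y, x, y, c, z)
Total nodes = 5 + 6 + 6 + 8 + 9 + 11 + 2 + 1 + 1 + 8 + 4 + 6 + 5 + 5 = 77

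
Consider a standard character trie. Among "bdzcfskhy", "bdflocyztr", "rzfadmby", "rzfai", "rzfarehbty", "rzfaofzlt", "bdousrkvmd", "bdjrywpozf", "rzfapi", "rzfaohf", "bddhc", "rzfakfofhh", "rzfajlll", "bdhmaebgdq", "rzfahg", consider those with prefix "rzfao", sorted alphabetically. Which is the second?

rzfaohf

DFS of the "rzfao" subtree visits, in order: "rzfaofzlt", "rzfaohf"
Position 2: rzfaohf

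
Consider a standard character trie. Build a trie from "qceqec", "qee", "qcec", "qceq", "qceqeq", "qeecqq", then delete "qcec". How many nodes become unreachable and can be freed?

After clearing the end-marker at "qcec", prune upward until reaching a node still needed by another word.
The suffix "c" (1 node) is used only by "qcec"; the node for "qce" still has the child "q", so pruning stops there.
Nodes removed: 1

1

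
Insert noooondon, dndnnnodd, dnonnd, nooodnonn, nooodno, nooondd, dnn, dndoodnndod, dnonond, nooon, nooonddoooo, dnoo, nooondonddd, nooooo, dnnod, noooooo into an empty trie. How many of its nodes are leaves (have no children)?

A leaf is a node with no children — equivalently, the end of a word that is not a proper prefix of any other stored word.
Those words: "dndnnnodd", "dndoodnndod", "dnnod", "dnonnd", "dnonond", "dnoo", "nooodnonn", "nooonddoooo", "nooondonddd", "noooondon", "noooooo"
Leaf count: 11

11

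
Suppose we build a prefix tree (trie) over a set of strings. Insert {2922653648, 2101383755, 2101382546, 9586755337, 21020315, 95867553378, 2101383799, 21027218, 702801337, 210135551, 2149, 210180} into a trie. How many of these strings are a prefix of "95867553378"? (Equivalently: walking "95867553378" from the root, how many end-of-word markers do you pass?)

2

Walk "95867553378" from the root; an end-of-word marker is hit whenever a stored word is a prefix of "95867553378".
Prefixes of the query that are stored words: "9586755337", "95867553378"
Count: 2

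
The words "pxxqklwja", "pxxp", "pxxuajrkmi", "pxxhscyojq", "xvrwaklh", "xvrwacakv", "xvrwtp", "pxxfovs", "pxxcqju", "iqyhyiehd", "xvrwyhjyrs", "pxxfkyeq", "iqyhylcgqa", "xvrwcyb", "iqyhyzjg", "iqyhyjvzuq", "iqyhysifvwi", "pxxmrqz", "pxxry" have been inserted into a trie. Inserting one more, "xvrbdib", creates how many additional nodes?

4

The longest prefix of "xvrbdib" already in the trie is "xvr" (length 3).
Each of the 4 remaining characters creates one node.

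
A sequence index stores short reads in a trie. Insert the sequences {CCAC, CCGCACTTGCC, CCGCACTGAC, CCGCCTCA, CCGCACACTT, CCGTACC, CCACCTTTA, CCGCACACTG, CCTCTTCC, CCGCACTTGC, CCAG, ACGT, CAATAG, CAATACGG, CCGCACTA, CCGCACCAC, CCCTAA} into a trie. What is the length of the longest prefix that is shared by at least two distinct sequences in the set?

The deepest shared node is where two words last agree before diverging.
e.g. "CCGCACTTGC" and "CCGCACTTGCC" share the prefix "CCGCACTTGC" of length 10; no pair shares a longer one.
Longest shared-prefix length: 10

10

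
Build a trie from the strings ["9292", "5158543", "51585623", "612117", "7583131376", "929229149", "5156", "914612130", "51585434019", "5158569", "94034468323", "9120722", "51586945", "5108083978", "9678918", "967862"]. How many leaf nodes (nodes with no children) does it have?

A leaf is a node with no children — equivalently, the end of a word that is not a proper prefix of any other stored word.
Those words: "5108083978", "5156", "51585434019", "51585623", "5158569", "51586945", "612117", "7583131376", "9120722", "914612130", "929229149", "94034468323", "967862", "9678918"
Leaf count: 14

14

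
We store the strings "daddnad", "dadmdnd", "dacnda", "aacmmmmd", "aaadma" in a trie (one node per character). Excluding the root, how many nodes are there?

27

Count nodes per top-level branch (shared prefixes stored once):
  'a'-branch (aaadma, aacmmmmd): 12 nodes
  'd'-branch (dacnda, daddnad, dadmdnd): 15 nodes
Sum: 27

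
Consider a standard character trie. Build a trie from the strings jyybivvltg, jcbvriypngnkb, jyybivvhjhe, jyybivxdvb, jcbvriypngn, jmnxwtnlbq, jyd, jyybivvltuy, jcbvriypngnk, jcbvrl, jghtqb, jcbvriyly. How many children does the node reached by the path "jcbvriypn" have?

Walk "jcbvriypn" from the root, arriving at one node.
Distinct next characters after "jcbvriypn": g.
That node has 1 child edge.

1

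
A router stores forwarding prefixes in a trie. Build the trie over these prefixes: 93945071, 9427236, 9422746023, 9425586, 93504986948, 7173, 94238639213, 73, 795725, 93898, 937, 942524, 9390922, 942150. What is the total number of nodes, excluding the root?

65

Count nodes per top-level branch (shared prefixes stored once):
  '7'-branch (7173, 73, 795725): 10 nodes
  '9'-branch (93504986948, 937, 93898, 9390922, 93945071, 942150, 9422746023, 94238639213, 942524, 9425586, 9427236): 55 nodes
Sum: 65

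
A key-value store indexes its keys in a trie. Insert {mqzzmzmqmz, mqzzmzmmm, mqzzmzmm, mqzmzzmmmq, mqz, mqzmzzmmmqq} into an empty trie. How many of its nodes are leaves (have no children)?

3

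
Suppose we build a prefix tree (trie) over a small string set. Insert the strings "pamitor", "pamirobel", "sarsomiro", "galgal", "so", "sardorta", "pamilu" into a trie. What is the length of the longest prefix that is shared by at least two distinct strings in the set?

4

Equivalently: take the maximum, over all pairs, of their longest common prefix length.
"pamilu" and "pamirobel" agree on "pami" (4 characters) before diverging; nothing deeper is shared.
Longest shared-prefix length: 4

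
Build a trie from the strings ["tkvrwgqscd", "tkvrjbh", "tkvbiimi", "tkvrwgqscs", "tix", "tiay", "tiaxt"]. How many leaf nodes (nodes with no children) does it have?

Leaves are exactly the stored words that no other stored word extends.
Those words: "tiaxt", "tiay", "tix", "tkvbiimi", "tkvrjbh", "tkvrwgqscd", "tkvrwgqscs"
Leaf count: 7

7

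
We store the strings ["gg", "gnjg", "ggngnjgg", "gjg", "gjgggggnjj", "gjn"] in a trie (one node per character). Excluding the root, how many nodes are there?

21

Trie structure (* marks end of a word):
(root)
└─ g
   ├─ g *
   │  └─ n
   │     └─ g
   │        └─ n
   │           └─ j
   │              └─ g
   │                 └─ g *
   ├─ j
   │  ├─ g *
   │  │  └─ g
   │  │     └─ g
   │  │        └─ g
   │  │           └─ g
   │  │              └─ n
   │  │                 └─ j
   │  │                    └─ j *
   │  └─ n *
   └─ n
      └─ j
         └─ g *
Counting every labelled node above: 21.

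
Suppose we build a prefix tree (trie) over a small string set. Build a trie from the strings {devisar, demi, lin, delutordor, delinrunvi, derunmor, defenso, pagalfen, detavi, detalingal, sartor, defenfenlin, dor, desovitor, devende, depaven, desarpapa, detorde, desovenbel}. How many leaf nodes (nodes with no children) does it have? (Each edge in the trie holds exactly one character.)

A leaf is a node with no children — equivalently, the end of a word that is not a proper prefix of any other stored word.
Those words: "defenfenlin", "defenso", "delinrunvi", "delutordor", "demi", "depaven", "derunmor", "desarpapa", "desovenbel", "desovitor", "detalingal", "detavi", "detorde", "devende", "devisar", "dor", "lin", "pagalfen", "sartor"
Leaf count: 19

19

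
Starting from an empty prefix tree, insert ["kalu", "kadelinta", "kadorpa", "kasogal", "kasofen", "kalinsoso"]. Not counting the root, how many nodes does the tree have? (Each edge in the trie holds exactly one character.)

Count nodes per top-level branch (shared prefixes stored once):
  'k'-branch (kadelinta, kadorpa, kalinsoso, kalu, kasofen, kasogal): 29 nodes
Sum: 29

29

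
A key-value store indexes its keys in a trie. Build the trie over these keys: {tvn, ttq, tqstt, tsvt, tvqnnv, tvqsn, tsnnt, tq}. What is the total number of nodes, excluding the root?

Count nodes per top-level branch (shared prefixes stored once):
  't'-branch (tq, tqstt, tsnnt, tsvt, ttq, tvn, tvqnnv, tvqsn): 21 nodes
Sum: 21

21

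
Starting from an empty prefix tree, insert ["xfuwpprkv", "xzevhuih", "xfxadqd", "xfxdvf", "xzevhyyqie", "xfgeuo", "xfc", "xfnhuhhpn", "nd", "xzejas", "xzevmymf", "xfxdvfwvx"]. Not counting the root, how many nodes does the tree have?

53

Count nodes per top-level branch (shared prefixes stored once):
  'n'-branch (nd): 2 nodes
  'x'-branch (xfc, xfgeuo, xfnhuhhpn, xfuwpprkv, xfxadqd, xfxdvf, xfxdvfwvx, xzejas, xzevhuih, xzevhyyqie, xzevmymf): 51 nodes
Sum: 53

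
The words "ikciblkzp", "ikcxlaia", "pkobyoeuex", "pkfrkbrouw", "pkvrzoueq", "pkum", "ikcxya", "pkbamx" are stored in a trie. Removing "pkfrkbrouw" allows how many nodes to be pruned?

8

After clearing the end-marker at "pkfrkbrouw", prune upward until reaching a node still needed by another word.
The suffix "frkbrouw" (8 nodes) is used only by "pkfrkbrouw"; the node for "pk" still has the child "o", so pruning stops there.
Nodes removed: 8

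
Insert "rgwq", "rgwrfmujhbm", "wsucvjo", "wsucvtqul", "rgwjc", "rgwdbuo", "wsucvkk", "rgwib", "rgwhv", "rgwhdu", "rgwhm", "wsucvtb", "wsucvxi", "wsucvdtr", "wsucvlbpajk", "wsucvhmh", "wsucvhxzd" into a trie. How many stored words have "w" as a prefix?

9

Walk to "w"; the words in its subtree are exactly those with that prefix.
Matches: "wsucvdtr", "wsucvhmh", "wsucvhxzd", "wsucvjo", "wsucvkk", "wsucvlbpajk", "wsucvtb", "wsucvtqul", "wsucvxi"
Count: 9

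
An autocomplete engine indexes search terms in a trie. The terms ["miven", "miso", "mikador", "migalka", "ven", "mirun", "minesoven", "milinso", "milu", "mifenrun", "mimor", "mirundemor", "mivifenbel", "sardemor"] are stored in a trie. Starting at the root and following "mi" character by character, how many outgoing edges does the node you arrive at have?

9

Follow the path "mi" to its node, then look at its outgoing edges.
Characters that immediately follow "mi" among the stored strings: {f, g, k, l, m, n, r, s, v}.
That node has 9 child edges.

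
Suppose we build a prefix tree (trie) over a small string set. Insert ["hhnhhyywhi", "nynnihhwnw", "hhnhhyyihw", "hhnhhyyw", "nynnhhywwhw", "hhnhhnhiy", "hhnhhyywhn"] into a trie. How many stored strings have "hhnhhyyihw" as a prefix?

Walk to "hhnhhyyihw"; the words in its subtree are exactly those with that prefix.
Words under "hhnhhyyihw": hhnhhyyihw
Count: 1

1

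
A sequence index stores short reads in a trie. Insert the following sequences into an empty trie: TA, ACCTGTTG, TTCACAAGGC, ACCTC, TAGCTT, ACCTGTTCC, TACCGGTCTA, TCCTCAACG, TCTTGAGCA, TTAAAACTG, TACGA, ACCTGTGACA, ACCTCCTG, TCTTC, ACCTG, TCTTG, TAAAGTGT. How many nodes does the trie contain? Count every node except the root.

Count nodes per top-level branch (shared prefixes stored once):
  'A'-branch (ACCTC, ACCTCCTG, ACCTG, ACCTGTGACA, ACCTGTTCC, ACCTGTTG): 18 nodes
  'T'-branch (TA, TAAAGTGT, TACCGGTCTA, TACGA, TAGCTT, TCCTCAACG, TCTTC, TCTTG, TCTTGAGCA, TTAAAACTG, TTCACAAGGC): 54 nodes
Sum: 72

72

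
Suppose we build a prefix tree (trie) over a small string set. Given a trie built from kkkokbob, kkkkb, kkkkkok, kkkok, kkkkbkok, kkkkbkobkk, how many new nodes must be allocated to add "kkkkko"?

Every character of "kkkkko" already lies on an existing path (it is a prefix of some stored word).
No new nodes are needed: 0.

0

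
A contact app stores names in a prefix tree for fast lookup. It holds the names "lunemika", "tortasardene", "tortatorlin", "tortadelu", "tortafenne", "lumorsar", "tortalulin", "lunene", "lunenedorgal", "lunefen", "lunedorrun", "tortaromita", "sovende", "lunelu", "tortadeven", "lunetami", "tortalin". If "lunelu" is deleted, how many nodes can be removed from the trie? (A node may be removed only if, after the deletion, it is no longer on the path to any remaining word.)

A node on "lunelu"'s path can go only if nothing else ends at it or branches off below it.
The suffix "lu" (2 nodes) is used only by "lunelu"; the node for "lune" still has the child "m", so pruning stops there.
Nodes removed: 2

2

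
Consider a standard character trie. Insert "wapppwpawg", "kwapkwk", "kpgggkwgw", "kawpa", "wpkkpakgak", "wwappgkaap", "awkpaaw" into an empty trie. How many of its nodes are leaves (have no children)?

7

A leaf is a node with no children — equivalently, the end of a word that is not a proper prefix of any other stored word.
Those words: "awkpaaw", "kawpa", "kpgggkwgw", "kwapkwk", "wapppwpawg", "wpkkpakgak", "wwappgkaap"
Leaf count: 7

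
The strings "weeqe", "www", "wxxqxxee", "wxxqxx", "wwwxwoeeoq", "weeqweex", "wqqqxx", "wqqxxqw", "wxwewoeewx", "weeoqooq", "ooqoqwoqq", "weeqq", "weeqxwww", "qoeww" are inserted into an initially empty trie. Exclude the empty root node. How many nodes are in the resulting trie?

66

Insert word by word; a character creates a node only if that edge doesn't already exist:
  "weeqe" → 5 new (w, e, e, q, e)
  "www" → prefix "w" already present; 2 new (w, w)
  "wxxqxxee" → prefix "w" already present; 7 new (x, x, q, x, x, e, e)
  "wxxqxx" → prefix "wxxqxx" already present; 0 new (none)
  "wwwxwoeeoq" → prefix "www" already present; 7 new (x, w, o, e, e, o, q)
  "weeqweex" → prefix "weeq" already present; 4 new (w, e, e, x)
  "wqqqxx" → prefix "w" already present; 5 new (q, q, q, x, x)
  "wqqxxqw" → prefix "wqq" already present; 4 new (x, x, q, w)
  "wxwewoeewx" → prefix "wx" already present; 8 new (w, e, w, o, e, e, w, x)
  "weeoqooq" → prefix "wee" already present; 5 new (o, q, o, o, q)
  "ooqoqwoqq" → 9 new (o, o, q, o, q, w, o, q, q)
  "weeqq" → prefix "weeq" already present; 1 new (q)
  "weeqxwww" → prefix "weeq" already present; 4 new (x, w, w, w)
  "qoeww" → 5 new (q, o, e, w, w)
Total nodes = 5 + 2 + 7 + 0 + 7 + 4 + 5 + 4 + 8 + 5 + 9 + 1 + 4 + 5 = 66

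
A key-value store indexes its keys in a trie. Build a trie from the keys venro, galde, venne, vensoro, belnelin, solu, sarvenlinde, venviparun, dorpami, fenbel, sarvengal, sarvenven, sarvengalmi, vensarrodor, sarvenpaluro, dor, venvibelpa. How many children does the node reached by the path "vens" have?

2

Walk "vens" from the root, arriving at one node.
Distinct next characters after "vens": a, o.
That node has 2 child edges.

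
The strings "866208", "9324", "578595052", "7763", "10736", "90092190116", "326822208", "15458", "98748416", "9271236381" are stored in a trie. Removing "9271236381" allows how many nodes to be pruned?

After clearing the end-marker at "9271236381", prune upward until reaching a node still needed by another word.
The suffix "271236381" (9 nodes) is used only by "9271236381"; the node for "9" still has the child "3", so pruning stops there.
Nodes removed: 9

9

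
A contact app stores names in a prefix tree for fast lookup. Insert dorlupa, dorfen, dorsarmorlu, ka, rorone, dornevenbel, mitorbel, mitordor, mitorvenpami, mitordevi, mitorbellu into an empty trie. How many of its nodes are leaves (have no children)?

A leaf is a node with no children — equivalently, the end of a word that is not a proper prefix of any other stored word.
Those words: "dorfen", "dorlupa", "dornevenbel", "dorsarmorlu", "ka", "mitorbellu", "mitordevi", "mitordor", "mitorvenpami", "rorone"
Leaf count: 10

10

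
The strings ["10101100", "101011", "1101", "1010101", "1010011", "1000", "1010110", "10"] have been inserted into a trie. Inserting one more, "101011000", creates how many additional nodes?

The longest prefix of "101011000" already in the trie is "10101100" (length 8).
New nodes needed: |"101011000"| − 8 = 9 − 8 = 1.

1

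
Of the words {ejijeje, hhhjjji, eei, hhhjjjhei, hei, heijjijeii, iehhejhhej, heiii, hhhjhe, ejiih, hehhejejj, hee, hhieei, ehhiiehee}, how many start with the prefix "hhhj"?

3

Filter for entries beginning with "hhhj":
Matches: "hhhjhe", "hhhjjjhei", "hhhjjji"
Count: 3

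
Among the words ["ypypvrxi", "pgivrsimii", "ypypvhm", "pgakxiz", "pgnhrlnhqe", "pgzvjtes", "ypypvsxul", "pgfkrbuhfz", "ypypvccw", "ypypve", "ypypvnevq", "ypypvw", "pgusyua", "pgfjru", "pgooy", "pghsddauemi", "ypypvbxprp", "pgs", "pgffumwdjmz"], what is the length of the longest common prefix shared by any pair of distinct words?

5

Look for the deepest trie node that still has at least two words in its subtree.
e.g. "ypypvbxprp" and "ypypvccw" share the prefix "ypypv" of length 5; no pair shares a longer one.
Longest shared-prefix length: 5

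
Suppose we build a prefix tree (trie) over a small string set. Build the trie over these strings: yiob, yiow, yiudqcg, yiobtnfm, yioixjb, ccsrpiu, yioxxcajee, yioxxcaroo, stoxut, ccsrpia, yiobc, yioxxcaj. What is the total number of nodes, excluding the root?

43

Insert word by word; a character creates a node only if that edge doesn't already exist:
  "yiob" → 4 new (y, i, o, b)
  "yiow" → prefix "yio" already present; 1 new (w)
  "yiudqcg" → prefix "yi" already present; 5 new (u, d, q, c, g)
  "yiobtnfm" → prefix "yiob" already present; 4 new (t, n, f, m)
  "yioixjb" → prefix "yio" already present; 4 new (i, x, j, b)
  "ccsrpiu" → 7 new (c, c, s, r, p, i, u)
  "yioxxcajee" → prefix "yio" already present; 7 new (x, x, c, a, j, e, e)
  "yioxxcaroo" → prefix "yioxxca" already present; 3 new (r, o, o)
  "stoxut" → 6 new (s, t, o, x, u, t)
  "ccsrpia" → prefix "ccsrpi" already present; 1 new (a)
  "yiobc" → prefix "yiob" already present; 1 new (c)
  "yioxxcaj" → prefix "yioxxcaj" already present; 0 new (none)
Total nodes = 4 + 1 + 5 + 4 + 4 + 7 + 7 + 3 + 6 + 1 + 1 + 0 = 43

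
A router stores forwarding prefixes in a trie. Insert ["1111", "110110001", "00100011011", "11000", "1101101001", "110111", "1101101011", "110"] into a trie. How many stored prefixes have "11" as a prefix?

Filter for entries beginning with "11":
Words under "11": 110, 11000, 110110001, 1101101001, 1101101011, 110111, 1111
Count: 7

7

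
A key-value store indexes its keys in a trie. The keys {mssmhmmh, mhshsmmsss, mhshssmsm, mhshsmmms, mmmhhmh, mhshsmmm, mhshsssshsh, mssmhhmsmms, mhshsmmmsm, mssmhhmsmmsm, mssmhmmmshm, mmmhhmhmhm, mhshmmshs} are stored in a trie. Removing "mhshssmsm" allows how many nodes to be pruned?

3

Walk "mhshssmsm" from the leaf back toward the root, removing each node that no remaining word uses.
The suffix "msm" (3 nodes) is used only by "mhshssmsm"; the node for "mhshss" still has the child "s", so pruning stops there.
Nodes removed: 3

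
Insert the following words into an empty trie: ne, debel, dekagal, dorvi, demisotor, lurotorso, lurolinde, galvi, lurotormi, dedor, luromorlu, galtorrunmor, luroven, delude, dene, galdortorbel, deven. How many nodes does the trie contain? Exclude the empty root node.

82

Trace insertions, counting only characters that open a new branch:
  "ne" → 2 new (n, e)
  "debel" → 5 new (d, e, b, e, l)
  "dekagal" → prefix "de" already present; 5 new (k, a, g, a, l)
  "dorvi" → prefix "d" already present; 4 new (o, r, v, i)
  "demisotor" → prefix "de" already present; 7 new (m, i, s, o, t, o, r)
  "lurotorso" → 9 new (l, u, r, o, t, o, r, s, o)
  "lurolinde" → prefix "luro" already present; 5 new (l, i, n, d, e)
  "galvi" → 5 new (g, a, l, v, i)
  "lurotormi" → prefix "lurotor" already present; 2 new (m, i)
  "dedor" → prefix "de" already present; 3 new (d, o, r)
  "luromorlu" → prefix "luro" already present; 5 new (m, o, r, l, u)
  "galtorrunmor" → prefix "gal" already present; 9 new (t, o, r, r, u, n, m, o, r)
  "luroven" → prefix "luro" already present; 3 new (v, e, n)
  "delude" → prefix "de" already present; 4 new (l, u, d, e)
  "dene" → prefix "de" already present; 2 new (n, e)
  "galdortorbel" → prefix "gal" already present; 9 new (d, o, r, t, o, r, b, e, l)
  "deven" → prefix "de" already present; 3 new (v, e, n)
Total nodes = 2 + 5 + 5 + 4 + 7 + 9 + 5 + 5 + 2 + 3 + 5 + 9 + 3 + 4 + 2 + 9 + 3 = 82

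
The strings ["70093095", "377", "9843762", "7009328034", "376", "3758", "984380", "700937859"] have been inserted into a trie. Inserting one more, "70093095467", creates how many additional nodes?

"70093095" is already a path in the trie; the remaining "467" must be added.
New nodes needed: |"70093095467"| − 8 = 11 − 8 = 3.

3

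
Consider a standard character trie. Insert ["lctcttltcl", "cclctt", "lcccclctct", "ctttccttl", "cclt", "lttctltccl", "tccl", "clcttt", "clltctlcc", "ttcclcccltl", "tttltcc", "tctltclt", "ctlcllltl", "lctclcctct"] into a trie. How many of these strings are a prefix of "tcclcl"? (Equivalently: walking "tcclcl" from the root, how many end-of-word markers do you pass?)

1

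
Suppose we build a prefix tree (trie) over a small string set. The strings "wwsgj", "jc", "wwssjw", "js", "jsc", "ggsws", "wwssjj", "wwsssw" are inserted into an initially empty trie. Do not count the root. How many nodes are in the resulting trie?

20

Trie structure (* marks end of a word):
(root)
├─ g
│  └─ g
│     └─ s
│        └─ w
│           └─ s *
├─ j
│  ├─ c *
│  └─ s *
│     └─ c *
└─ w
   └─ w
      └─ s
         ├─ g
         │  └─ j *
         └─ s
            ├─ j
            │  ├─ j *
            │  └─ w *
            └─ s
               └─ w *
Counting every labelled node above: 20.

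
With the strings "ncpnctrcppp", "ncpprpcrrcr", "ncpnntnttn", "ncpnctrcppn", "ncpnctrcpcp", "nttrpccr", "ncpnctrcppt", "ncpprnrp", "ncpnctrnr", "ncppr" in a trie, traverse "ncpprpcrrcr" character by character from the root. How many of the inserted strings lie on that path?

2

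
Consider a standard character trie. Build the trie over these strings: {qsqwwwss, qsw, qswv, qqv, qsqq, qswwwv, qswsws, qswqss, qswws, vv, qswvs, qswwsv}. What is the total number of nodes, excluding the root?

Insert word by word; a character creates a node only if that edge doesn't already exist:
  "qsqwwwss" → 8 new (q, s, q, w, w, w, s, s)
  "qsw" → prefix "qs" already present; 1 new (w)
  "qswv" → prefix "qsw" already present; 1 new (v)
  "qqv" → prefix "q" already present; 2 new (q, v)
  "qsqq" → prefix "qsq" already present; 1 new (q)
  "qswwwv" → prefix "qsw" already present; 3 new (w, w, v)
  "qswsws" → prefix "qsw" already present; 3 new (s, w, s)
  "qswqss" → prefix "qsw" already present; 3 new (q, s, s)
  "qswws" → prefix "qsww" already present; 1 new (s)
  "vv" → 2 new (v, v)
  "qswvs" → prefix "qswv" already present; 1 new (s)
  "qswwsv" → prefix "qswws" already present; 1 new (v)
Total nodes = 8 + 1 + 1 + 2 + 1 + 3 + 3 + 3 + 1 + 2 + 1 + 1 = 27

27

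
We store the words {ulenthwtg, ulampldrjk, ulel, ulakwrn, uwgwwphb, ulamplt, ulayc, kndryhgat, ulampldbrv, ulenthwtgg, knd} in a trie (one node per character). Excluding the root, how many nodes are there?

Insert word by word; a character creates a node only if that edge doesn't already exist:
  "ulenthwtg" → 9 new (u, l, e, n, t, h, w, t, g)
  "ulampldrjk" → prefix "ul" already present; 8 new (a, m, p, l, d, r, j, k)
  "ulel" → prefix "ule" already present; 1 new (l)
  "ulakwrn" → prefix "ula" already present; 4 new (k, w, r, n)
  "uwgwwphb" → prefix "u" already present; 7 new (w, g, w, w, p, h, b)
  "ulamplt" → prefix "ulampl" already present; 1 new (t)
  "ulayc" → prefix "ula" already present; 2 new (y, c)
  "kndryhgat" → 9 new (k, n, d, r, y, h, g, a, t)
  "ulampldbrv" → prefix "ulampld" already present; 3 new (b, r, v)
  "ulenthwtgg" → prefix "ulenthwtg" already present; 1 new (g)
  "knd" → prefix "knd" already present; 0 new (none)
Total nodes = 9 + 8 + 1 + 4 + 7 + 1 + 2 + 9 + 3 + 1 + 0 = 45

45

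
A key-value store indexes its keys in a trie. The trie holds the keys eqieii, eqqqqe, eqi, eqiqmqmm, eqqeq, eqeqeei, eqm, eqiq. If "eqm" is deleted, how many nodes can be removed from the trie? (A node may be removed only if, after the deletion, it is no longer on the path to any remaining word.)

1

A node on "eqm"'s path can go only if nothing else ends at it or branches off below it.
The suffix "m" (1 node) is used only by "eqm"; the node for "eq" still has the child "i", so pruning stops there.
Nodes removed: 1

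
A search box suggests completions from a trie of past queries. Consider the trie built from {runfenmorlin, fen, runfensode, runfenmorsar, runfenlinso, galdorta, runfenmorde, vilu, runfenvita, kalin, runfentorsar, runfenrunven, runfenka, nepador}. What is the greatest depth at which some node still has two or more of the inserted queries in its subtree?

9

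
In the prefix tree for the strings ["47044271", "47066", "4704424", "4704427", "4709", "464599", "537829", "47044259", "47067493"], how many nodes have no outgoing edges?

Leaves are exactly the stored words that no other stored word extends.
Those words: "464599", "4704424", "47044259", "47044271", "47066", "47067493", "4709", "537829"
Leaf count: 8

8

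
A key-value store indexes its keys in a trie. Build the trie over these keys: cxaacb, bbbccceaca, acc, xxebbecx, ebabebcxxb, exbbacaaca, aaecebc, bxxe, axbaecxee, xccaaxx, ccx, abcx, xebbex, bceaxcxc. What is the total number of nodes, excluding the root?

86

Trace insertions, counting only characters that open a new branch:
  "cxaacb" → 6 new (c, x, a, a, c, b)
  "bbbccceaca" → 10 new (b, b, b, c, c, c, e, a, c, a)
  "acc" → 3 new (a, c, c)
  "xxebbecx" → 8 new (x, x, e, b, b, e, c, x)
  "ebabebcxxb" → 10 new (e, b, a, b, e, b, c, x, x, b)
  "exbbacaaca" → prefix "e" already present; 9 new (x, b, b, a, c, a, a, c, a)
  "aaecebc" → prefix "a" already present; 6 new (a, e, c, e, b, c)
  "bxxe" → prefix "b" already present; 3 new (x, x, e)
  "axbaecxee" → prefix "a" already present; 8 new (x, b, a, e, c, x, e, e)
  "xccaaxx" → prefix "x" already present; 6 new (c, c, a, a, x, x)
  "ccx" → prefix "c" already present; 2 new (c, x)
  "abcx" → prefix "a" already present; 3 new (b, c, x)
  "xebbex" → prefix "x" already present; 5 new (e, b, b, e, x)
  "bceaxcxc" → prefix "b" already present; 7 new (c, e, a, x, c, x, c)
Total nodes = 6 + 10 + 3 + 8 + 10 + 9 + 6 + 3 + 8 + 6 + 2 + 3 + 5 + 7 = 86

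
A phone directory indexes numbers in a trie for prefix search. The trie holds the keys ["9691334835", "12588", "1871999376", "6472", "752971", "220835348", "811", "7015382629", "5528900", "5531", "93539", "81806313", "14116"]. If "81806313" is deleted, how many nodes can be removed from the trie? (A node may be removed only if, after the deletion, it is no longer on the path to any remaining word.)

6

After clearing the end-marker at "81806313", prune upward until reaching a node still needed by another word.
The suffix "806313" (6 nodes) is used only by "81806313"; the node for "81" still has the child "1", so pruning stops there.
Nodes removed: 6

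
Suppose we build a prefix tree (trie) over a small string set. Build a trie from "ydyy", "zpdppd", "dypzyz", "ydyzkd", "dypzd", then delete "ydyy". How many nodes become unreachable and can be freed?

Walk "ydyy" from the leaf back toward the root, removing each node that no remaining word uses.
The suffix "y" (1 node) is used only by "ydyy"; the node for "ydy" still has the child "z", so pruning stops there.
Nodes removed: 1

1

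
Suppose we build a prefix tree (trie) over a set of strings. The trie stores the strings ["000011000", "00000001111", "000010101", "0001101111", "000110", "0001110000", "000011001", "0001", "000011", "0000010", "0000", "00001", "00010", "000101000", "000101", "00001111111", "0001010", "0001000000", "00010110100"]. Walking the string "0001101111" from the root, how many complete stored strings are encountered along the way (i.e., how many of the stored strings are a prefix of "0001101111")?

Traverse "0001101111" character by character; count nodes along the way that are marked as word ends.
Prefixes of the query that are stored words: "0001", "000110", "0001101111"
Count: 3

3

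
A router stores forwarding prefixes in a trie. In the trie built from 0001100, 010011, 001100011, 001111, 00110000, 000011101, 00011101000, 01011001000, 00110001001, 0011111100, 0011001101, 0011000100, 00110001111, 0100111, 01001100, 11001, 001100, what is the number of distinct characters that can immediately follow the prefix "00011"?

The children of the "00011" node are the distinct next characters among strings starting with "00011".
Distinct next characters after "00011": 0, 1.
That node has 2 child edges.

2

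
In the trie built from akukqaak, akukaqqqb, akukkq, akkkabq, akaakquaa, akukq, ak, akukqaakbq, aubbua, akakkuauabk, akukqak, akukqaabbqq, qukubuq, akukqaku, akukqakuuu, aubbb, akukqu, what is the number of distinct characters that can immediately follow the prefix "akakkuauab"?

1

Follow the path "akakkuauab" to its node, then look at its outgoing edges.
Characters that immediately follow "akakkuauab" among the stored strings: {k}.
That node has 1 child edge.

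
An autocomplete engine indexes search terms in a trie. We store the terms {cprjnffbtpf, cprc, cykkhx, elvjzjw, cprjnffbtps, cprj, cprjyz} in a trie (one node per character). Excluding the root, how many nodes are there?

For each word, the new-node count is its length minus the longest prefix already in the trie:
  "cprjnffbtpf" → 11 new (c, p, r, j, n, f, f, b, t, p, f)
  "cprc" → prefix "cpr" already present; 1 new (c)
  "cykkhx" → prefix "c" already present; 5 new (y, k, k, h, x)
  "elvjzjw" → 7 new (e, l, v, j, z, j, w)
  "cprjnffbtps" → prefix "cprjnffbtp" already present; 1 new (s)
  "cprj" → prefix "cprj" already present; 0 new (none)
  "cprjyz" → prefix "cprj" already present; 2 new (y, z)
Total nodes = 11 + 1 + 5 + 7 + 1 + 0 + 2 = 27

27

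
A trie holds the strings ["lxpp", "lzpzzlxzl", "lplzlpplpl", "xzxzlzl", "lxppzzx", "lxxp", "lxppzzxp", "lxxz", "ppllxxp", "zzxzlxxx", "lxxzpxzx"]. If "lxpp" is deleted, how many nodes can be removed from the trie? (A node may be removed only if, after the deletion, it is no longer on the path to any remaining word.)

Walk "lxpp" from the leaf back toward the root, removing each node that no remaining word uses.
Every node on "lxpp" is still needed (e.g. by "lxppzzx"), so nothing is freed.
Nodes removed: 0

0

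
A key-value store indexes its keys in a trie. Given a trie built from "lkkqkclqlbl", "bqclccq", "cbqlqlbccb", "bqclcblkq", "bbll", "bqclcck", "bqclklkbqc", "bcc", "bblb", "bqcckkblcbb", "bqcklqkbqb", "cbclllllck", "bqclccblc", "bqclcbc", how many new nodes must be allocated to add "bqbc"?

2

"bq" is already a path in the trie; the remaining "bc" must be added.
New nodes needed: |"bqbc"| − 2 = 4 − 2 = 2.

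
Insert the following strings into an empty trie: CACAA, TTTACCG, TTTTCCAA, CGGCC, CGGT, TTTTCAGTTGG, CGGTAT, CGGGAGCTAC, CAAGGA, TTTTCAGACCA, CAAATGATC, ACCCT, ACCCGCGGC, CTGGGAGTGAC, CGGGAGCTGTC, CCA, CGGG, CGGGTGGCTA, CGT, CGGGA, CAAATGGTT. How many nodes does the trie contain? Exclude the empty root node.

Insert word by word; a character creates a node only if that edge doesn't already exist:
  "CACAA" → 5 new (C, A, C, A, A)
  "TTTACCG" → 7 new (T, T, T, A, C, C, G)
  "TTTTCCAA" → prefix "TTT" already present; 5 new (T, C, C, A, A)
  "CGGCC" → prefix "C" already present; 4 new (G, G, C, C)
  "CGGT" → prefix "CGG" already present; 1 new (T)
  "TTTTCAGTTGG" → prefix "TTTTC" already present; 6 new (A, G, T, T, G, G)
  "CGGTAT" → prefix "CGGT" already present; 2 new (A, T)
  "CGGGAGCTAC" → prefix "CGG" already present; 7 new (G, A, G, C, T, A, C)
  "CAAGGA" → prefix "CA" already present; 4 new (A, G, G, A)
  "TTTTCAGACCA" → prefix "TTTTCAG" already present; 4 new (A, C, C, A)
  "CAAATGATC" → prefix "CAA" already present; 6 new (A, T, G, A, T, C)
  "ACCCT" → 5 new (A, C, C, C, T)
  "ACCCGCGGC" → prefix "ACCC" already present; 5 new (G, C, G, G, C)
  "CTGGGAGTGAC" → prefix "C" already present; 10 new (T, G, G, G, A, G, T, G, A, C)
  "CGGGAGCTGTC" → prefix "CGGGAGCT" already present; 3 new (G, T, C)
  "CCA" → prefix "C" already present; 2 new (C, A)
  "CGGG" → prefix "CGGG" already present; 0 new (none)
  "CGGGTGGCTA" → prefix "CGGG" already present; 6 new (T, G, G, C, T, A)
  "CGT" → prefix "CG" already present; 1 new (T)
  "CGGGA" → prefix "CGGGA" already present; 0 new (none)
  "CAAATGGTT" → prefix "CAAATG" already present; 3 new (G, T, T)
Total nodes = 5 + 7 + 5 + 4 + 1 + 6 + 2 + 7 + 4 + 4 + 6 + 5 + 5 + 10 + 3 + 2 + 0 + 6 + 1 + 0 + 3 = 86

86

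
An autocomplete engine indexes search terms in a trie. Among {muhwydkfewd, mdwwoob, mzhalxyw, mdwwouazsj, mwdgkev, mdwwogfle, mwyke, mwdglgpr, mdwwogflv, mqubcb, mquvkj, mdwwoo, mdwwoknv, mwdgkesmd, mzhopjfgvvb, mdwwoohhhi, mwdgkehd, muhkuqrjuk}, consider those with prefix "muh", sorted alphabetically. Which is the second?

Words with prefix "muh", in lexicographic order: "muhkuqrjuk", "muhwydkfewd"
The 2nd is muhwydkfewd.

muhwydkfewd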